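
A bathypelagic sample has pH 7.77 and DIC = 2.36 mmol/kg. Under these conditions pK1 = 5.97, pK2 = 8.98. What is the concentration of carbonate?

α₂ = 1 / (1 + [H⁺]/K2 + [H⁺]²/(K1K2)) = 1 / (1 + 10^+1.21 + 10^-0.59)
   = 1 / (1 + 16.218 + 0.25704) = 1/17.475 = 0.05722
[CO3²⁻] = α₂ × DIC = 0.05722 × 2.36 = 0.135 mmol/kg

[CO3²⁻] = 0.135 mmol/kg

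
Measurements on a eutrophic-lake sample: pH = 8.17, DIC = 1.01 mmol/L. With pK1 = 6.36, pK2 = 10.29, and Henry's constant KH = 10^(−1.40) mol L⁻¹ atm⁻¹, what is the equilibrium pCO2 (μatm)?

α₀ = 1 / (1 + K1/[H⁺] + K1K2/[H⁺]²) = 1 / (1 + 10^+1.81 + 10^-0.31)
   = 1 / (1 + 64.565 + 0.48978) = 1/66.055 = 0.01514
[CO2*] = α₀ × DIC = 0.01514 × 1.01 = 0.01529 mmol/L = 15.29 μmol/L
pCO2 = [CO2*]/KH = 1.529×10^-5 / 3.981×10^-2 = 384 μatm

pCO2 = 384 μatm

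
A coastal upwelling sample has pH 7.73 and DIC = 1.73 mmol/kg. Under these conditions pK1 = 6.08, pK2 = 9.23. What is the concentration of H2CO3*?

α₀ = 1 / (1 + K1/[H⁺] + K1K2/[H⁺]²) = 1 / (1 + 10^+1.65 + 10^+0.15)
   = 1 / (1 + 44.668 + 1.4125) = 1/47.081 = 0.02124
[CO2*] = α₀ × DIC = 0.02124 × 1.73 = 0.0367 mmol/kg

[CO2*] = 0.0367 mmol/kg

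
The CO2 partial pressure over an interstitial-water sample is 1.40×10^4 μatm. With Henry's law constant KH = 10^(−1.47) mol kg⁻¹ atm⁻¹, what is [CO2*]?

[CO2*] = 474 μmol/kg

KH = 10^(−1.47) = 3.388×10^-2 mol kg⁻¹ atm⁻¹
[CO2*] = KH · pCO2 = 3.388×10^-2 × 1.40×10^4×10^-6 atm = 4.74×10^-4 mol/kg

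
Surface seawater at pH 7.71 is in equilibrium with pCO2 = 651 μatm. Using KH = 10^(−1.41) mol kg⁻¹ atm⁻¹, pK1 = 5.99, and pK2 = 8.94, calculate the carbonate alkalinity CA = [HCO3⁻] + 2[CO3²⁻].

[CO2*] = KH · pCO2 = 10^(−1.41) × 651×10^-6 = 2.533×10^-5 mol/kg
α₀ = 1/(1 + K1/[H⁺] + K1K2/[H⁺]²) = 1/(1 + 10^+1.72 + 10^+0.49) = 0.01768
DIC = [CO2*]/α₀ = 2.533×10^-5 / 0.01768 = 1.433 mmol/kg
CA = (α₁ + 2α₂)·DIC = (0.9277 + 2×0.05463) × 1.433 = 1.49 mmol/kg

CA = 1.49 mmol/kg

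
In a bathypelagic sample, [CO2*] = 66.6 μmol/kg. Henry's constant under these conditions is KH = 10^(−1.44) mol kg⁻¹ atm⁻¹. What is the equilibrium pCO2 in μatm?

pCO2 = 1830 μatm

KH = 10^(−1.44) = 3.631×10^-2 mol kg⁻¹ atm⁻¹
pCO2 = [CO2*]/KH = 66.6×10^-6 / 3.631×10^-2 = 1.83×10^-3 atm = 1830 μatm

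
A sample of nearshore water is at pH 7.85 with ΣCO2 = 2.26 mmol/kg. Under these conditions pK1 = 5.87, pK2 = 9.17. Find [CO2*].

α₀ = 1 / (1 + K1/[H⁺] + K1K2/[H⁺]²) = 1 / (1 + 10^+1.98 + 10^+0.66)
   = 1 / (1 + 95.499 + 4.5709) = 1/101.07 = 0.009894
[CO2*] = α₀ × DIC = 0.009894 × 2.26 = 0.0224 mmol/kg

[CO2*] = 0.0224 mmol/kg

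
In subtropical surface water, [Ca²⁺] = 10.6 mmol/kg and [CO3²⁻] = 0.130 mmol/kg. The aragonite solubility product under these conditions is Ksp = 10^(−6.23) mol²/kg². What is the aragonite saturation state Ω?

Ksp = 10^(−6.23) = 5.888×10^-7
Ω = [Ca²⁺][CO3²⁻]/Ksp = (10.6×10^-3)(0.130×10^-3) / 5.888×10^-7 = 2.34

Ω = 2.34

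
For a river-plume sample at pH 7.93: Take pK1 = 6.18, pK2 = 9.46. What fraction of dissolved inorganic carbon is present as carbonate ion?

α₂ = 1 / (1 + [H⁺]/K2 + [H⁺]²/(K1K2)) = 1 / (1 + 10^+1.53 + 10^-0.22)
   = 1 / (1 + 33.884 + 0.60256) = 1/35.487 = 0.02818

α₂ = 0.0282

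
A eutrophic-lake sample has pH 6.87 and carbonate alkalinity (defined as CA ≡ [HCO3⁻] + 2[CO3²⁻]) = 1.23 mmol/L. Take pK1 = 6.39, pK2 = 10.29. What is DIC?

CA = [HCO3⁻] + 2[CO3²⁻] = (α₁ + 2α₂)·DIC
At pH 6.87: [H⁺]/K1 = 10^-0.48 = 0.33113, K2/[H⁺] = 10^-3.42 = 0.00038019
α₁ = 1/(1 + 0.33113 + 0.00038019) = 1/1.3315 = 0.7510; α₂ = α₁·K2/[H⁺] = 0.0002855
α₁ + 2α₂ = 0.7516
DIC = CA / (α₁ + 2α₂) = 1.23 / 0.7516 = 1.64 mmol/L

DIC = 1.64 mmol/L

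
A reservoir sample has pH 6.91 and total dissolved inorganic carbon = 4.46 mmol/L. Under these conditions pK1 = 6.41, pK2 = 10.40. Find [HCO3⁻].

α₁ = 1 / (1 + [H⁺]/K1 + K2/[H⁺]) = 1 / (1 + 10^-0.50 + 10^-3.49)
   = 1 / (1 + 0.31623 + 0.00032359) = 1/1.3166 = 0.7596
[HCO3⁻] = α₁ × DIC = 0.7596 × 4.46 = 3.39 mmol/L

[HCO3⁻] = 3.39 mmol/L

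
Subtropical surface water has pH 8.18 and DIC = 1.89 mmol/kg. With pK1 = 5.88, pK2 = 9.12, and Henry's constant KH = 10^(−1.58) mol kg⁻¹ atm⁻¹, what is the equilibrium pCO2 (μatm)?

α₀ = 1 / (1 + K1/[H⁺] + K1K2/[H⁺]²) = 1 / (1 + 10^+2.30 + 10^+1.36)
   = 1 / (1 + 199.53 + 22.909) = 1/223.43 = 0.004476
[CO2*] = α₀ × DIC = 0.004476 × 1.89 = 0.008459 mmol/kg = 8.459 μmol/kg
pCO2 = [CO2*]/KH = 8.459×10^-6 / 2.630×10^-2 = 322 μatm

pCO2 = 322 μatm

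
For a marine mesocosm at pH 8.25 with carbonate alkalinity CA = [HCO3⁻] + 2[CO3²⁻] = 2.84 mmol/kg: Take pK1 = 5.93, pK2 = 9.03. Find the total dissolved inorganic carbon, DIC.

DIC = 2.50 mmol/kg

CA = [HCO3⁻] + 2[CO3²⁻] = (α₁ + 2α₂)·DIC
At pH 8.25: [H⁺]/K1 = 10^-2.32 = 0.0047863, K2/[H⁺] = 10^-0.78 = 0.16596
α₁ = 1/(1 + 0.0047863 + 0.16596) = 1/1.1707 = 0.8542; α₂ = α₁·K2/[H⁺] = 0.1418
α₁ + 2α₂ = 1.1377
DIC = CA / (α₁ + 2α₂) = 2.84 / 1.1377 = 2.50 mmol/kg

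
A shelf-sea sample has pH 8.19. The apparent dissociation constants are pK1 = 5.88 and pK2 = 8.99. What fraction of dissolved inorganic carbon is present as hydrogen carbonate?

α₁ = 0.860

α₁ = 1 / (1 + [H⁺]/K1 + K2/[H⁺]) = 1 / (1 + 10^-2.31 + 10^-0.80)
   = 1 / (1 + 0.0048978 + 0.15849) = 1/1.1634 = 0.8596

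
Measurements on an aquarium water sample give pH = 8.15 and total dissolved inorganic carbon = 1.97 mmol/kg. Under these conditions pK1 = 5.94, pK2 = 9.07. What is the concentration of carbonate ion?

[CO3²⁻] = 0.210 mmol/kg

α₂ = 1 / (1 + [H⁺]/K2 + [H⁺]²/(K1K2)) = 1 / (1 + 10^+0.92 + 10^-1.29)
   = 1 / (1 + 8.3176 + 0.051286) = 1/9.3689 = 0.1067
[CO3²⁻] = α₂ × DIC = 0.1067 × 1.97 = 0.210 mmol/kg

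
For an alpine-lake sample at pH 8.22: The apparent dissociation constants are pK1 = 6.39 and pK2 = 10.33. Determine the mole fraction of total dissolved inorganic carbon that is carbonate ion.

α₂ = 0.00759

α₂ = 1 / (1 + [H⁺]/K2 + [H⁺]²/(K1K2)) = 1 / (1 + 10^+2.11 + 10^+0.28)
   = 1 / (1 + 128.82 + 1.9055) = 1/131.73 = 0.007591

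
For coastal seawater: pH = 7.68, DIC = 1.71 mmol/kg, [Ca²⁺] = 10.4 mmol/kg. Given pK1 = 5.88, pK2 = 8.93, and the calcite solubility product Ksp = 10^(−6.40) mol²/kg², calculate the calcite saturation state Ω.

Ω = 2.34

α₂ = 1 / (1 + [H⁺]/K2 + [H⁺]²/(K1K2)) = 1 / (1 + 10^+1.25 + 10^-0.55)
   = 1 / (1 + 17.783 + 0.28184) = 1/19.065 = 0.05245
[CO3²⁻] = α₂ × DIC = 0.05245 × 1.71 = 0.08969 mmol/kg
Ksp = 10^(−6.40) = 3.981×10^-7
Ω = [Ca²⁺][CO3²⁻]/Ksp = (10.4×10^-3)(8.969×10^-5) / 3.981×10^-7 = 2.34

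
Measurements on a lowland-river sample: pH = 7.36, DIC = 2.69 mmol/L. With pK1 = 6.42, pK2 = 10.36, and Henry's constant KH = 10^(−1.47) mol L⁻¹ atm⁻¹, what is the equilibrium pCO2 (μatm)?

pCO2 = 8170 μatm

α₀ = 1 / (1 + K1/[H⁺] + K1K2/[H⁺]²) = 1 / (1 + 10^+0.94 + 10^-2.06)
   = 1 / (1 + 8.7096 + 0.0087096) = 1/9.7183 = 0.1029
[CO2*] = α₀ × DIC = 0.1029 × 2.69 = 0.2768 mmol/L
pCO2 = [CO2*]/KH = 2.768×10^-4 / 3.388×10^-2 = 8170 μatm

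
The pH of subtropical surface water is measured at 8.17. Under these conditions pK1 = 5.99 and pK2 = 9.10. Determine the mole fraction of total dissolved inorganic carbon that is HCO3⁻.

α₁ = 1 / (1 + [H⁺]/K1 + K2/[H⁺]) = 1 / (1 + 10^-2.18 + 10^-0.93)
   = 1 / (1 + 0.0066069 + 0.11749) = 1/1.1241 = 0.8896

α₁ = 0.890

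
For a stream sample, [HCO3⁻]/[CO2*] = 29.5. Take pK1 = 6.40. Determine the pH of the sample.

From K1 = [H⁺][HCO3⁻]/[CO2*]:  pH = pK1 + log₁₀([HCO3⁻]/[CO2*])
log₁₀(29.5) = +1.470
pH = 6.40 + (+1.470) = 7.87

pH = 7.87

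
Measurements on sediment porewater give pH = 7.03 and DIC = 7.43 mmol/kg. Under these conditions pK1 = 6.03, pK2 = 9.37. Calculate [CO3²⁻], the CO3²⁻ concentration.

[CO3²⁻] = 0.0307 mmol/kg

α₂ = 1 / (1 + [H⁺]/K2 + [H⁺]²/(K1K2)) = 1 / (1 + 10^+2.34 + 10^+1.34)
   = 1 / (1 + 218.78 + 21.878) = 1/241.65 = 0.004138
[CO3²⁻] = α₂ × DIC = 0.004138 × 7.43 = 0.0307 mmol/kg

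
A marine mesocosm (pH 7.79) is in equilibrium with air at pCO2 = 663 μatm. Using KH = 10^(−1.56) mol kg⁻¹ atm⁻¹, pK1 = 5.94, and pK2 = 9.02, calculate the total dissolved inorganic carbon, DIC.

DIC = 1.39 mmol/kg

[CO2*] = KH · pCO2 = 10^(−1.56) × 663×10^-6 = 1.826×10^-5 mol/kg
α₀ = 1/(1 + K1/[H⁺] + K1K2/[H⁺]²) = 1/(1 + 10^+1.85 + 10^+0.62) = 0.01316
DIC = [CO2*]/α₀ = 1.826×10^-5 / 0.01316 = 1.39 mmol/kg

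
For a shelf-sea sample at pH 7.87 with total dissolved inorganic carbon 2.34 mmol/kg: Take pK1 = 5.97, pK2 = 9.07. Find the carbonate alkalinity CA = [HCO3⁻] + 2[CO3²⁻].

CA = 2.45 mmol/kg

CA = [HCO3⁻] + 2[CO3²⁻] = (α₁ + 2α₂)·DIC
At pH 7.87: [H⁺]/K1 = 10^-1.90 = 0.012589, K2/[H⁺] = 10^-1.20 = 0.063096
α₁ = 1/(1 + 0.012589 + 0.063096) = 1/1.0757 = 0.9296; α₂ = α₁·K2/[H⁺] = 0.05866
α₁ + 2α₂ = 1.0470
CA = 1.0470 × 2.34 = 2.45 mmol/kg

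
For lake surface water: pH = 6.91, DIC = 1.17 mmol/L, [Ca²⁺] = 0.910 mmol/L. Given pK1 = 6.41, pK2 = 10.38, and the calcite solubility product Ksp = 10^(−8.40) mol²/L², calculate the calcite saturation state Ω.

α₂ = 1 / (1 + [H⁺]/K2 + [H⁺]²/(K1K2)) = 1 / (1 + 10^+3.47 + 10^+2.97)
   = 1 / (1 + 2951.2 + 933.25) = 1/3885.5 = 0.0002574
[CO3²⁻] = α₂ × DIC = 0.0002574 × 1.17 = 0.0003011 mmol/L = 0.3011 μmol/L
Ksp = 10^(−8.40) = 3.981×10^-9
Ω = [Ca²⁺][CO3²⁻]/Ksp = (0.910×10^-3)(3.011×10^-7) / 3.981×10^-9 = 0.0688

Ω = 0.0688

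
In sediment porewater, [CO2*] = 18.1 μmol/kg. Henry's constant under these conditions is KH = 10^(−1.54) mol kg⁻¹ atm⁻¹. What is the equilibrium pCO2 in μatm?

KH = 10^(−1.54) = 2.884×10^-2 mol kg⁻¹ atm⁻¹
pCO2 = [CO2*]/KH = 18.1×10^-6 / 2.884×10^-2 = 6.28×10^-4 atm = 628 μatm

pCO2 = 628 μatm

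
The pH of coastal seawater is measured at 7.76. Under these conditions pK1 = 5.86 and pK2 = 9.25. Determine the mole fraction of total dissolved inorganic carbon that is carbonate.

α₂ = 1 / (1 + [H⁺]/K2 + [H⁺]²/(K1K2)) = 1 / (1 + 10^+1.49 + 10^-0.41)
   = 1 / (1 + 30.903 + 0.38905) = 1/32.292 = 0.03097

α₂ = 0.0310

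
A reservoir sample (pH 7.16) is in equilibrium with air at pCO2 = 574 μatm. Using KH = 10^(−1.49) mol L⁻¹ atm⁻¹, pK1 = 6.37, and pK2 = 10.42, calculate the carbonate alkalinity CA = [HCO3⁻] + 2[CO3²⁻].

CA = 0.115 mmol/L

[CO2*] = KH · pCO2 = 10^(−1.49) × 574×10^-6 = 1.857×10^-5 mol/L
α₀ = 1/(1 + K1/[H⁺] + K1K2/[H⁺]²) = 1/(1 + 10^+0.79 + 10^-2.47) = 0.1395
DIC = [CO2*]/α₀ = 1.857×10^-5 / 0.1395 = 0.1332 mmol/L
CA = (α₁ + 2α₂)·DIC = (0.8600 + 2×0.0004726) × 0.1332 = 0.115 mmol/L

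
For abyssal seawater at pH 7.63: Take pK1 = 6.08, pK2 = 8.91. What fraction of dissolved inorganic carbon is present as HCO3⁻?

α₁ = 0.925

α₁ = 1 / (1 + [H⁺]/K1 + K2/[H⁺]) = 1 / (1 + 10^-1.55 + 10^-1.28)
   = 1 / (1 + 0.028184 + 0.052481) = 1/1.0807 = 0.9254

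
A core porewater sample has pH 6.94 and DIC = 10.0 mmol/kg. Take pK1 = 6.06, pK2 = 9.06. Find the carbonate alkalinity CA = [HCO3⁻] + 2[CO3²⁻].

CA = 8.91 mmol/kg

CA = [HCO3⁻] + 2[CO3²⁻] = (α₁ + 2α₂)·DIC
At pH 6.94: [H⁺]/K1 = 10^-0.88 = 0.13183, K2/[H⁺] = 10^-2.12 = 0.0075858
α₁ = 1/(1 + 0.13183 + 0.0075858) = 1/1.1394 = 0.8776; α₂ = α₁·K2/[H⁺] = 0.006658
α₁ + 2α₂ = 0.8910
CA = 0.8910 × 10.0 = 8.91 mmol/kg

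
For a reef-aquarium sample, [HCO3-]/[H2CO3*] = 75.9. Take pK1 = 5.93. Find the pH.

From K1 = [H⁺][HCO3-]/[H2CO3*]:  pH = pK1 + log₁₀([HCO3-]/[H2CO3*])
log₁₀(75.9) = +1.880
pH = 5.93 + (+1.880) = 7.81

pH = 7.81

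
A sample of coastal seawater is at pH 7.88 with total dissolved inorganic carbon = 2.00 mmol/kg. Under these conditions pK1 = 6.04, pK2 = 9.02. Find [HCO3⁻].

[HCO3⁻] = 1.84 mmol/kg

α₁ = 1 / (1 + [H⁺]/K1 + K2/[H⁺]) = 1 / (1 + 10^-1.84 + 10^-1.14)
   = 1 / (1 + 0.014454 + 0.072444) = 1/1.0869 = 0.9200
[HCO3⁻] = α₁ × DIC = 0.9200 × 2.00 = 1.84 mmol/kg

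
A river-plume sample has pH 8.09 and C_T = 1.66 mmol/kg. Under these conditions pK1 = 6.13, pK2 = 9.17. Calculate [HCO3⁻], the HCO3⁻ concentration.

α₁ = 1 / (1 + [H⁺]/K1 + K2/[H⁺]) = 1 / (1 + 10^-1.96 + 10^-1.08)
   = 1 / (1 + 0.010965 + 0.083176) = 1/1.0941 = 0.9140
[HCO3⁻] = α₁ × DIC = 0.9140 × 1.66 = 1.52 mmol/kg

[HCO3⁻] = 1.52 mmol/kg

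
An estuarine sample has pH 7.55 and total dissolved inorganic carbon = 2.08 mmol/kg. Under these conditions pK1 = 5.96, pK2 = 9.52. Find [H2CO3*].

[CO2*] = 0.0516 mmol/kg

α₀ = 1 / (1 + K1/[H⁺] + K1K2/[H⁺]²) = 1 / (1 + 10^+1.59 + 10^-0.38)
   = 1 / (1 + 38.905 + 0.41687) = 1/40.321 = 0.02480
[CO2*] = α₀ × DIC = 0.02480 × 2.08 = 0.0516 mmol/kg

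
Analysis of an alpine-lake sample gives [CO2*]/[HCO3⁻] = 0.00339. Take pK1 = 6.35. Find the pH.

pH = 8.82

From K1 = [H⁺][HCO3⁻]/[CO2*]:  pH = pK1 − log₁₀([CO2*]/[HCO3⁻])
log₁₀(0.00339) = -2.470
pH = 6.35 − (-2.470) = 8.82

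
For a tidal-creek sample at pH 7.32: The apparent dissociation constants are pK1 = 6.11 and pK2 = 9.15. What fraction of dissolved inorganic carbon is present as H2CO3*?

α₀ = 0.0573

α₀ = 1 / (1 + K1/[H⁺] + K1K2/[H⁺]²) = 1 / (1 + 10^+1.21 + 10^-0.62)
   = 1 / (1 + 16.218 + 0.23988) = 1/17.458 = 0.05728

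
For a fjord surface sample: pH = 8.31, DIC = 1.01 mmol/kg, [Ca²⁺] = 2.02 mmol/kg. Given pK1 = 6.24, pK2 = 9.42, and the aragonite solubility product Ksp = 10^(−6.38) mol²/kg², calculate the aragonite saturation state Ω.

Ω = 0.350

α₂ = 1 / (1 + [H⁺]/K2 + [H⁺]²/(K1K2)) = 1 / (1 + 10^+1.11 + 10^-0.96)
   = 1 / (1 + 12.882 + 0.10965) = 1/13.992 = 0.07147
[CO3²⁻] = α₂ × DIC = 0.07147 × 1.01 = 0.07218 mmol/kg
Ksp = 10^(−6.38) = 4.169×10^-7
Ω = [Ca²⁺][CO3²⁻]/Ksp = (2.02×10^-3)(7.218×10^-5) / 4.169×10^-7 = 0.350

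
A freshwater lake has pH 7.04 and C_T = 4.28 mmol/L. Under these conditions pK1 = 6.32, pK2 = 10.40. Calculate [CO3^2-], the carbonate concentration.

α₂ = 1 / (1 + [H⁺]/K2 + [H⁺]²/(K1K2)) = 1 / (1 + 10^+3.36 + 10^+2.64)
   = 1 / (1 + 2290.9 + 436.52) = 1/2728.4 = 0.0003665
[CO3²⁻] = α₂ × DIC = 0.0003665 × 4.28 = 0.00157 mmol/L = 1.57 μmol/L

[CO3²⁻] = 1.57 μmol/L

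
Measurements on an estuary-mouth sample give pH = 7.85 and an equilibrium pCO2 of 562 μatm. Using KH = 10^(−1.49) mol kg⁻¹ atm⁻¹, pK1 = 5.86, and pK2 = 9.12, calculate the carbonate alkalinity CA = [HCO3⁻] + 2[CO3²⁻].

[CO2*] = KH · pCO2 = 10^(−1.49) × 562×10^-6 = 1.819×10^-5 mol/kg
α₀ = 1/(1 + K1/[H⁺] + K1K2/[H⁺]²) = 1/(1 + 10^+1.99 + 10^+0.72) = 0.009618
DIC = [CO2*]/α₀ = 1.819×10^-5 / 0.009618 = 1.891 mmol/kg
CA = (α₁ + 2α₂)·DIC = (0.9399 + 2×0.05048) × 1.891 = 1.97 mmol/kg

CA = 1.97 mmol/kg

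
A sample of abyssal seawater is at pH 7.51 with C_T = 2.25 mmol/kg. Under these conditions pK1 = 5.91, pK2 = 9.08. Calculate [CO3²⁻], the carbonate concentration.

[CO3²⁻] = 0.0576 mmol/kg

α₂ = 1 / (1 + [H⁺]/K2 + [H⁺]²/(K1K2)) = 1 / (1 + 10^+1.57 + 10^-0.03)
   = 1 / (1 + 37.154 + 0.93325) = 1/39.087 = 0.02558
[CO3²⁻] = α₂ × DIC = 0.02558 × 2.25 = 0.0576 mmol/kg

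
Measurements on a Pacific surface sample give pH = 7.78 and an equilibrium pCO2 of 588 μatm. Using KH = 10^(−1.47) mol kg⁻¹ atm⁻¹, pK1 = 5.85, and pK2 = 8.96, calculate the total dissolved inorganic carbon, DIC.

[CO2*] = KH · pCO2 = 10^(−1.47) × 588×10^-6 = 1.992×10^-5 mol/kg
α₀ = 1/(1 + K1/[H⁺] + K1K2/[H⁺]²) = 1/(1 + 10^+1.93 + 10^+0.75) = 0.01090
DIC = [CO2*]/α₀ = 1.992×10^-5 / 0.01090 = 1.83 mmol/kg

DIC = 1.83 mmol/kg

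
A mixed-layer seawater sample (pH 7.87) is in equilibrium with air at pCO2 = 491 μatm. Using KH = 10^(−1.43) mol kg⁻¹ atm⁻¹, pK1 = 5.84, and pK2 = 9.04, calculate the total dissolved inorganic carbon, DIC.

DIC = 2.11 mmol/kg

[CO2*] = KH · pCO2 = 10^(−1.43) × 491×10^-6 = 1.824×10^-5 mol/kg
α₀ = 1/(1 + K1/[H⁺] + K1K2/[H⁺]²) = 1/(1 + 10^+2.03 + 10^+0.86) = 0.008666
DIC = [CO2*]/α₀ = 1.824×10^-5 / 0.008666 = 2.11 mmol/kg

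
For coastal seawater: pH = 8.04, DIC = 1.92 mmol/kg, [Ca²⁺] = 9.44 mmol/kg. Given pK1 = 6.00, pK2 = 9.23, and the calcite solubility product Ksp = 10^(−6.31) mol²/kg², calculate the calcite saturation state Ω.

Ω = 2.23

α₂ = 1 / (1 + [H⁺]/K2 + [H⁺]²/(K1K2)) = 1 / (1 + 10^+1.19 + 10^-0.85)
   = 1 / (1 + 15.488 + 0.14125) = 1/16.629 = 0.06013
[CO3²⁻] = α₂ × DIC = 0.06013 × 1.92 = 0.1155 mmol/kg
Ksp = 10^(−6.31) = 4.898×10^-7
Ω = [Ca²⁺][CO3²⁻]/Ksp = (9.44×10^-3)(1.155×10^-4) / 4.898×10^-7 = 2.23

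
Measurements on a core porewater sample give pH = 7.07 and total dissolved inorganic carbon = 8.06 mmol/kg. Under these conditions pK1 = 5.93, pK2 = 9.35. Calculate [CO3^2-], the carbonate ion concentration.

α₂ = 1 / (1 + [H⁺]/K2 + [H⁺]²/(K1K2)) = 1 / (1 + 10^+2.28 + 10^+1.14)
   = 1 / (1 + 190.55 + 13.804) = 1/205.35 = 0.004870
[CO3²⁻] = α₂ × DIC = 0.004870 × 8.06 = 0.0393 mmol/kg

[CO3²⁻] = 0.0393 mmol/kg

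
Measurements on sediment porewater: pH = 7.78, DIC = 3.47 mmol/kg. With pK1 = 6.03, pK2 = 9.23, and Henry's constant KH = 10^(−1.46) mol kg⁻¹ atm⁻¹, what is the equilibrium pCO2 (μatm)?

α₀ = 1 / (1 + K1/[H⁺] + K1K2/[H⁺]²) = 1 / (1 + 10^+1.75 + 10^+0.30)
   = 1 / (1 + 56.234 + 1.9953) = 1/59.229 = 0.01688
[CO2*] = α₀ × DIC = 0.01688 × 3.47 = 0.05859 mmol/kg
pCO2 = [CO2*]/KH = 5.859×10^-5 / 3.467×10^-2 = 1690 μatm

pCO2 = 1690 μatm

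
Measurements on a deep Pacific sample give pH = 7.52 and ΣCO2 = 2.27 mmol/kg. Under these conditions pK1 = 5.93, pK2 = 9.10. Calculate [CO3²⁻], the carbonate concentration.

[CO3²⁻] = 0.0568 mmol/kg

α₂ = 1 / (1 + [H⁺]/K2 + [H⁺]²/(K1K2)) = 1 / (1 + 10^+1.58 + 10^-0.01)
   = 1 / (1 + 38.019 + 0.97724) = 1/39.996 = 0.02500
[CO3²⁻] = α₂ × DIC = 0.02500 × 2.27 = 0.0568 mmol/kg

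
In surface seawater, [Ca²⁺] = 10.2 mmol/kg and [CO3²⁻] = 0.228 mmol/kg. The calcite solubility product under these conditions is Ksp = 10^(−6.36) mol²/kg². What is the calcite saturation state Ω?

Ksp = 10^(−6.36) = 4.365×10^-7
Ω = [Ca²⁺][CO3²⁻]/Ksp = (10.2×10^-3)(0.228×10^-3) / 4.365×10^-7 = 5.33

Ω = 5.33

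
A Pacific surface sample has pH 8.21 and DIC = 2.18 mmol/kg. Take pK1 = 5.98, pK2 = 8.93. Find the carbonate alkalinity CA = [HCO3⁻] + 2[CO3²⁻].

CA = [HCO3⁻] + 2[CO3²⁻] = (α₁ + 2α₂)·DIC
At pH 8.21: [H⁺]/K1 = 10^-2.23 = 0.0058884, K2/[H⁺] = 10^-0.72 = 0.19055
α₁ = 1/(1 + 0.0058884 + 0.19055) = 1/1.1964 = 0.8358; α₂ = α₁·K2/[H⁺] = 0.1593
α₁ + 2α₂ = 1.1543
CA = 1.1543 × 2.18 = 2.52 mmol/kg

CA = 2.52 mmol/kg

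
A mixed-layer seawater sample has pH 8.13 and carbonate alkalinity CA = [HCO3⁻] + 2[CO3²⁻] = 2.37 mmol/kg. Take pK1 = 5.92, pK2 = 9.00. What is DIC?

DIC = 2.13 mmol/kg

CA = [HCO3⁻] + 2[CO3²⁻] = (α₁ + 2α₂)·DIC
At pH 8.13: [H⁺]/K1 = 10^-2.21 = 0.0061660, K2/[H⁺] = 10^-0.87 = 0.13490
α₁ = 1/(1 + 0.0061660 + 0.13490) = 1/1.1411 = 0.8764; α₂ = α₁·K2/[H⁺] = 0.1182
α₁ + 2α₂ = 1.1128
DIC = CA / (α₁ + 2α₂) = 2.37 / 1.1128 = 2.13 mmol/kg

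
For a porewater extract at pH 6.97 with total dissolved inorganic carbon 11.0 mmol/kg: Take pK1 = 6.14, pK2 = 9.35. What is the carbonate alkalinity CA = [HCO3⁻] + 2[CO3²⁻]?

CA = 9.63 mmol/kg

CA = [HCO3⁻] + 2[CO3²⁻] = (α₁ + 2α₂)·DIC
At pH 6.97: [H⁺]/K1 = 10^-0.83 = 0.14791, K2/[H⁺] = 10^-2.38 = 0.0041687
α₁ = 1/(1 + 0.14791 + 0.0041687) = 1/1.1521 = 0.8680; α₂ = α₁·K2/[H⁺] = 0.003618
α₁ + 2α₂ = 0.8752
CA = 0.8752 × 11.0 = 9.63 mmol/kg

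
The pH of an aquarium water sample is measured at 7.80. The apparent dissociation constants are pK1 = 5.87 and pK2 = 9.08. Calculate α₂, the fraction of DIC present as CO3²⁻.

α₂ = 1 / (1 + [H⁺]/K2 + [H⁺]²/(K1K2)) = 1 / (1 + 10^+1.28 + 10^-0.65)
   = 1 / (1 + 19.055 + 0.22387) = 1/20.278 = 0.04931

α₂ = 0.0493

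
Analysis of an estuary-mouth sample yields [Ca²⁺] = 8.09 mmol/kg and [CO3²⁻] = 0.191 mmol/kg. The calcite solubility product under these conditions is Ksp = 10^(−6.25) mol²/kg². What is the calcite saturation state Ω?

Ksp = 10^(−6.25) = 5.623×10^-7
Ω = [Ca²⁺][CO3²⁻]/Ksp = (8.09×10^-3)(0.191×10^-3) / 5.623×10^-7 = 2.75

Ω = 2.75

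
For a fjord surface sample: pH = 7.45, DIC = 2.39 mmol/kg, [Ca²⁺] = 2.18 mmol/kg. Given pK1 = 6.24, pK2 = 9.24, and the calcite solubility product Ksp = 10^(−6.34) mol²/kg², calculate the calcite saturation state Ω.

Ω = 0.172

α₂ = 1 / (1 + [H⁺]/K2 + [H⁺]²/(K1K2)) = 1 / (1 + 10^+1.79 + 10^+0.58)
   = 1 / (1 + 61.660 + 3.8019) = 1/66.461 = 0.01505
[CO3²⁻] = α₂ × DIC = 0.01505 × 2.39 = 0.03596 mmol/kg
Ksp = 10^(−6.34) = 4.571×10^-7
Ω = [Ca²⁺][CO3²⁻]/Ksp = (2.18×10^-3)(3.596×10^-5) / 4.571×10^-7 = 0.172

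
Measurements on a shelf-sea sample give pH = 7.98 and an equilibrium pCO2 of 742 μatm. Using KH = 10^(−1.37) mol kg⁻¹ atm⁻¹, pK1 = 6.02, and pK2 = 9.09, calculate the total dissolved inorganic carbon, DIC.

DIC = 3.14 mmol/kg

[CO2*] = KH · pCO2 = 10^(−1.37) × 742×10^-6 = 3.165×10^-5 mol/kg
α₀ = 1/(1 + K1/[H⁺] + K1K2/[H⁺]²) = 1/(1 + 10^+1.96 + 10^+0.85) = 0.01007
DIC = [CO2*]/α₀ = 3.165×10^-5 / 0.01007 = 3.14 mmol/kg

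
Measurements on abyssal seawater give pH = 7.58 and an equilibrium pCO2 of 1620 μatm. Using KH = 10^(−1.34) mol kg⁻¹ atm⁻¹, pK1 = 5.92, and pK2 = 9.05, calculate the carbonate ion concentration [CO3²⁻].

[CO3²⁻] = 0.115 mmol/kg

[CO2*] = KH · pCO2 = 10^(−1.34) × 1620×10^-6 = 7.405×10^-5 mol/kg
α₀ = 1/(1 + K1/[H⁺] + K1K2/[H⁺]²) = 1/(1 + 10^+1.66 + 10^+0.19) = 0.02072
DIC = [CO2*]/α₀ = 7.405×10^-5 / 0.02072 = 3.573 mmol/kg
[CO3²⁻] = α₂·DIC; α₂ = 0.03209, so [CO3²⁻] = 0.03209 × 3.573 = 0.115 mmol/kg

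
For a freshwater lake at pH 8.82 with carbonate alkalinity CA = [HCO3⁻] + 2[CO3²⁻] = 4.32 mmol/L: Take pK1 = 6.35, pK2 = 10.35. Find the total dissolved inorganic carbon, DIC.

CA = [HCO3⁻] + 2[CO3²⁻] = (α₁ + 2α₂)·DIC
At pH 8.82: [H⁺]/K1 = 10^-2.47 = 0.0033884, K2/[H⁺] = 10^-1.53 = 0.029512
α₁ = 1/(1 + 0.0033884 + 0.029512) = 1/1.0329 = 0.9681; α₂ = α₁·K2/[H⁺] = 0.02857
α₁ + 2α₂ = 1.0253
DIC = CA / (α₁ + 2α₂) = 4.32 / 1.0253 = 4.21 mmol/L

DIC = 4.21 mmol/L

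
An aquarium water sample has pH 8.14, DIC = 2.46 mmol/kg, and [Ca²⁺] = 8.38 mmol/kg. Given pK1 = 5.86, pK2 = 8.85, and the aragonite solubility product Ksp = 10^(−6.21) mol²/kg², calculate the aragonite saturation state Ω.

Ω = 5.43

α₂ = 1 / (1 + [H⁺]/K2 + [H⁺]²/(K1K2)) = 1 / (1 + 10^+0.71 + 10^-1.57)
   = 1 / (1 + 5.1286 + 0.026915) = 1/6.1555 = 0.1625
[CO3²⁻] = α₂ × DIC = 0.1625 × 2.46 = 0.3996 mmol/kg
Ksp = 10^(−6.21) = 6.166×10^-7
Ω = [Ca²⁺][CO3²⁻]/Ksp = (8.38×10^-3)(3.996×10^-4) / 6.166×10^-7 = 5.43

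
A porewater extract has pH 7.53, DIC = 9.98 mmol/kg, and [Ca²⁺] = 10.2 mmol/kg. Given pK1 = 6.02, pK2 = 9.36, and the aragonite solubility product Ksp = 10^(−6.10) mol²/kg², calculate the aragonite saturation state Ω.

α₂ = 1 / (1 + [H⁺]/K2 + [H⁺]²/(K1K2)) = 1 / (1 + 10^+1.83 + 10^+0.32)
   = 1 / (1 + 67.608 + 2.0893) = 1/70.698 = 0.01414
[CO3²⁻] = α₂ × DIC = 0.01414 × 9.98 = 0.1412 mmol/kg
Ksp = 10^(−6.10) = 7.943×10^-7
Ω = [Ca²⁺][CO3²⁻]/Ksp = (10.2×10^-3)(1.412×10^-4) / 7.943×10^-7 = 1.81

Ω = 1.81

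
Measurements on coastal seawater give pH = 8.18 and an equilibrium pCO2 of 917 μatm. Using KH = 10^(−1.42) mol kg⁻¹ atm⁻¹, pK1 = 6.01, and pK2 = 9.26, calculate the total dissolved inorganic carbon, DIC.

DIC = 5.62 mmol/kg

[CO2*] = KH · pCO2 = 10^(−1.42) × 917×10^-6 = 3.486×10^-5 mol/kg
α₀ = 1/(1 + K1/[H⁺] + K1K2/[H⁺]²) = 1/(1 + 10^+2.17 + 10^+1.09) = 0.006203
DIC = [CO2*]/α₀ = 3.486×10^-5 / 0.006203 = 5.62 mmol/kg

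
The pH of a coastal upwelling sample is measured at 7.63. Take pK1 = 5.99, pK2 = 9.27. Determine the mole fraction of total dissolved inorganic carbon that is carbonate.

α₂ = 0.0219

α₂ = 1 / (1 + [H⁺]/K2 + [H⁺]²/(K1K2)) = 1 / (1 + 10^+1.64 + 10^+0.00)
   = 1 / (1 + 43.652 + 1.0000) = 1/45.652 = 0.02191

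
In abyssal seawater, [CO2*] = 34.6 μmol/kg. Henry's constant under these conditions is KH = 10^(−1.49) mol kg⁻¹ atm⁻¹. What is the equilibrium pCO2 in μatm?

KH = 10^(−1.49) = 3.236×10^-2 mol kg⁻¹ atm⁻¹
pCO2 = [CO2*]/KH = 34.6×10^-6 / 3.236×10^-2 = 1.07×10^-3 atm = 1070 μatm

pCO2 = 1070 μatm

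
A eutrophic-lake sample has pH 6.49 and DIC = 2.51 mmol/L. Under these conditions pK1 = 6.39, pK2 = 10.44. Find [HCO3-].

[HCO3⁻] = 1.40 mmol/L

α₁ = 1 / (1 + [H⁺]/K1 + K2/[H⁺]) = 1 / (1 + 10^-0.10 + 10^-3.95)
   = 1 / (1 + 0.79433 + 0.00011220) = 1/1.7944 = 0.5573
[HCO3⁻] = α₁ × DIC = 0.5573 × 2.51 = 1.40 mmol/L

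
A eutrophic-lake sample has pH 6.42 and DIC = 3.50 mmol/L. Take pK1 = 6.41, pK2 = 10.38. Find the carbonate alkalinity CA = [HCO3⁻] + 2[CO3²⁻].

CA = 1.77 mmol/L

CA = [HCO3⁻] + 2[CO3²⁻] = (α₁ + 2α₂)·DIC
At pH 6.42: [H⁺]/K1 = 10^-0.01 = 0.97724, K2/[H⁺] = 10^-3.96 = 0.00010965
α₁ = 1/(1 + 0.97724 + 0.00010965) = 1/1.9773 = 0.5057; α₂ = α₁·K2/[H⁺] = 5.545×10^-5
α₁ + 2α₂ = 0.5058
CA = 0.5058 × 3.50 = 1.77 mmol/L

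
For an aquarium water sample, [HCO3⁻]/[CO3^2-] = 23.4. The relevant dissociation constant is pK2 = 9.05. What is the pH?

pH = 7.68

From K2 = [H⁺][CO3^2-]/[HCO3⁻]:  pH = pK2 − log₁₀([HCO3⁻]/[CO3^2-])
log₁₀(23.4) = +1.369
pH = 9.05 − (+1.369) = 7.68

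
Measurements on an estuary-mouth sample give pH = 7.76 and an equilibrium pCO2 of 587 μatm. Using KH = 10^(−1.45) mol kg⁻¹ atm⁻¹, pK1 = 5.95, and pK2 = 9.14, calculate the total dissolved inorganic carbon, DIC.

DIC = 1.42 mmol/kg

[CO2*] = KH · pCO2 = 10^(−1.45) × 587×10^-6 = 2.083×10^-5 mol/kg
α₀ = 1/(1 + K1/[H⁺] + K1K2/[H⁺]²) = 1/(1 + 10^+1.81 + 10^+0.43) = 0.01465
DIC = [CO2*]/α₀ = 2.083×10^-5 / 0.01465 = 1.42 mmol/kg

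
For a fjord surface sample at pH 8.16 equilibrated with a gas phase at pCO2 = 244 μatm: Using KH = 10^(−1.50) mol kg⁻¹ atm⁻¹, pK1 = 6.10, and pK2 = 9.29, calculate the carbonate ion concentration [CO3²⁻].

[CO3²⁻] = 0.0657 mmol/kg

[CO2*] = KH · pCO2 = 10^(−1.50) × 244×10^-6 = 7.716×10^-6 mol/kg
α₀ = 1/(1 + K1/[H⁺] + K1K2/[H⁺]²) = 1/(1 + 10^+2.06 + 10^+0.93) = 0.008043
DIC = [CO2*]/α₀ = 7.716×10^-6 / 0.008043 = 0.9593 mmol/kg
[CO3²⁻] = α₂·DIC; α₂ = 0.06846, so [CO3²⁻] = 0.06846 × 0.9593 = 0.0657 mmol/kg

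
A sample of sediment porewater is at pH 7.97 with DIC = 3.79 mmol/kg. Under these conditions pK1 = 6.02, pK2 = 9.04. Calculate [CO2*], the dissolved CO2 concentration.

[CO2*] = 0.0388 mmol/kg

α₀ = 1 / (1 + K1/[H⁺] + K1K2/[H⁺]²) = 1 / (1 + 10^+1.95 + 10^+0.88)
   = 1 / (1 + 89.125 + 7.5858) = 1/97.711 = 0.01023
[CO2*] = α₀ × DIC = 0.01023 × 3.79 = 0.0388 mmol/kg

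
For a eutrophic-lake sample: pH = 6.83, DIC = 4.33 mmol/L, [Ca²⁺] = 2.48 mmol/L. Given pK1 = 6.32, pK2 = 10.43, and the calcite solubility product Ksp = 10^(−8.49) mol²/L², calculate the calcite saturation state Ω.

Ω = 0.637

α₂ = 1 / (1 + [H⁺]/K2 + [H⁺]²/(K1K2)) = 1 / (1 + 10^+3.60 + 10^+3.09)
   = 1 / (1 + 3981.1 + 1230.3) = 1/5212.3 = 0.0001919
[CO3²⁻] = α₂ × DIC = 0.0001919 × 4.33 = 0.0008307 mmol/L = 0.8307 μmol/L
Ksp = 10^(−8.49) = 3.236×10^-9
Ω = [Ca²⁺][CO3²⁻]/Ksp = (2.48×10^-3)(8.307×10^-7) / 3.236×10^-9 = 0.637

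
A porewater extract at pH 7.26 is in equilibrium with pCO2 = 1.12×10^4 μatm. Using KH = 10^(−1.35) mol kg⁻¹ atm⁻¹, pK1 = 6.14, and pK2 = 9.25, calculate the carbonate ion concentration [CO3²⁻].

[CO3²⁻] = 0.0675 mmol/kg

[CO2*] = KH · pCO2 = 10^(−1.35) × 1.12×10^4×10^-6 = 5.003×10^-4 mol/kg
α₀ = 1/(1 + K1/[H⁺] + K1K2/[H⁺]²) = 1/(1 + 10^+1.12 + 10^-0.87) = 0.06984
DIC = [CO2*]/α₀ = 5.003×10^-4 / 0.06984 = 7.163 mmol/kg
[CO3²⁻] = α₂·DIC; α₂ = 0.009422, so [CO3²⁻] = 0.009422 × 7.163 = 0.0675 mmol/kg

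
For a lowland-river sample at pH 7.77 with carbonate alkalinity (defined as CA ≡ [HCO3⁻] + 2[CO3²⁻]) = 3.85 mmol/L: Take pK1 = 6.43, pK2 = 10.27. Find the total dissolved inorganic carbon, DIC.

DIC = 4.01 mmol/L

CA = [HCO3⁻] + 2[CO3²⁻] = (α₁ + 2α₂)·DIC
At pH 7.77: [H⁺]/K1 = 10^-1.34 = 0.045709, K2/[H⁺] = 10^-2.50 = 0.0031623
α₁ = 1/(1 + 0.045709 + 0.0031623) = 1/1.0489 = 0.9534; α₂ = α₁·K2/[H⁺] = 0.003015
α₁ + 2α₂ = 0.9594
DIC = CA / (α₁ + 2α₂) = 3.85 / 0.9594 = 4.01 mmol/L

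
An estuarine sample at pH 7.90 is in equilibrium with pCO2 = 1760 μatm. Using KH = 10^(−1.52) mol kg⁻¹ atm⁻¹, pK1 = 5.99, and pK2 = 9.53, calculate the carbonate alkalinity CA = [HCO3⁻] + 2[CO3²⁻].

[CO2*] = KH · pCO2 = 10^(−1.52) × 1760×10^-6 = 5.315×10^-5 mol/kg
α₀ = 1/(1 + K1/[H⁺] + K1K2/[H⁺]²) = 1/(1 + 10^+1.91 + 10^+0.28) = 0.01188
DIC = [CO2*]/α₀ = 5.315×10^-5 / 0.01188 = 4.475 mmol/kg
CA = (α₁ + 2α₂)·DIC = (0.9655 + 2×0.02263) × 4.475 = 4.52 mmol/kg

CA = 4.52 mmol/kg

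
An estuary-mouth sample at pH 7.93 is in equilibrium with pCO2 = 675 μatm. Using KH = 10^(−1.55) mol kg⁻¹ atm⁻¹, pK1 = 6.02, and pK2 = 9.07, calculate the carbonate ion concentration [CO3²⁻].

[CO3²⁻] = 0.112 mmol/kg

[CO2*] = KH · pCO2 = 10^(−1.55) × 675×10^-6 = 1.902×10^-5 mol/kg
α₀ = 1/(1 + K1/[H⁺] + K1K2/[H⁺]²) = 1/(1 + 10^+1.91 + 10^+0.77) = 0.01134
DIC = [CO2*]/α₀ = 1.902×10^-5 / 0.01134 = 1.677 mmol/kg
[CO3²⁻] = α₂·DIC; α₂ = 0.06678, so [CO3²⁻] = 0.06678 × 1.677 = 0.112 mmol/kg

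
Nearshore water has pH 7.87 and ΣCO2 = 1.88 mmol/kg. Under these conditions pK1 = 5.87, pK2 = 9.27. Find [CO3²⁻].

[CO3²⁻] = 0.0713 mmol/kg

α₂ = 1 / (1 + [H⁺]/K2 + [H⁺]²/(K1K2)) = 1 / (1 + 10^+1.40 + 10^-0.60)
   = 1 / (1 + 25.119 + 0.25119) = 1/26.370 = 0.03792
[CO3²⁻] = α₂ × DIC = 0.03792 × 1.88 = 0.0713 mmol/kg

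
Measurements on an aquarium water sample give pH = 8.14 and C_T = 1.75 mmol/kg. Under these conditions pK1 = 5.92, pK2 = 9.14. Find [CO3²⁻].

[CO3²⁻] = 0.158 mmol/kg

α₂ = 1 / (1 + [H⁺]/K2 + [H⁺]²/(K1K2)) = 1 / (1 + 10^+1.00 + 10^-1.22)
   = 1 / (1 + 10.000 + 0.060256) = 1/11.060 = 0.09041
[CO3²⁻] = α₂ × DIC = 0.09041 × 1.75 = 0.158 mmol/kg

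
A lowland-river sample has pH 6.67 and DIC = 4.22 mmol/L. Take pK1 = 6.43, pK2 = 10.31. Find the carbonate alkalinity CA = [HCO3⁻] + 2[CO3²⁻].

CA = 2.68 mmol/L

CA = [HCO3⁻] + 2[CO3²⁻] = (α₁ + 2α₂)·DIC
At pH 6.67: [H⁺]/K1 = 10^-0.24 = 0.57544, K2/[H⁺] = 10^-3.64 = 0.00022909
α₁ = 1/(1 + 0.57544 + 0.00022909) = 1/1.5757 = 0.6347; α₂ = α₁·K2/[H⁺] = 0.0001454
α₁ + 2α₂ = 0.6349
CA = 0.6349 × 4.22 = 2.68 mmol/L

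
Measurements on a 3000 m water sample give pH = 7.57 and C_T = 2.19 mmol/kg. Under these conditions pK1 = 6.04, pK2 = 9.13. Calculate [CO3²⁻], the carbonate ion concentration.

[CO3²⁻] = 0.0571 mmol/kg

α₂ = 1 / (1 + [H⁺]/K2 + [H⁺]²/(K1K2)) = 1 / (1 + 10^+1.56 + 10^+0.03)
   = 1 / (1 + 36.308 + 1.0715) = 1/38.379 = 0.02606
[CO3²⁻] = α₂ × DIC = 0.02606 × 2.19 = 0.0571 mmol/kg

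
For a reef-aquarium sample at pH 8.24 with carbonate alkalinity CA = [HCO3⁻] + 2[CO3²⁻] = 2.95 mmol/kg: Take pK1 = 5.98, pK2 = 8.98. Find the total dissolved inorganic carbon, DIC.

CA = [HCO3⁻] + 2[CO3²⁻] = (α₁ + 2α₂)·DIC
At pH 8.24: [H⁺]/K1 = 10^-2.26 = 0.0054954, K2/[H⁺] = 10^-0.74 = 0.18197
α₁ = 1/(1 + 0.0054954 + 0.18197) = 1/1.1875 = 0.8421; α₂ = α₁·K2/[H⁺] = 0.1532
α₁ + 2α₂ = 1.1486
DIC = CA / (α₁ + 2α₂) = 2.95 / 1.1486 = 2.57 mmol/kg

DIC = 2.57 mmol/kg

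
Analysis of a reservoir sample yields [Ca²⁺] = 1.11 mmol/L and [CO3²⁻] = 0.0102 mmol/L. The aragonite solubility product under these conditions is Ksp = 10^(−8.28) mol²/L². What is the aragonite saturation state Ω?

Ω = 2.16

Ksp = 10^(−8.28) = 5.248×10^-9
Ω = [Ca²⁺][CO3²⁻]/Ksp = (1.11×10^-3)(0.0102×10^-3) / 5.248×10^-9 = 2.16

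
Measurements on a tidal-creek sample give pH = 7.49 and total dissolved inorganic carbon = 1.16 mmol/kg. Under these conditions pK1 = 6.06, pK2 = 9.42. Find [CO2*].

[CO2*] = 0.0411 mmol/kg

α₀ = 1 / (1 + K1/[H⁺] + K1K2/[H⁺]²) = 1 / (1 + 10^+1.43 + 10^-0.50)
   = 1 / (1 + 26.915 + 0.31623) = 1/28.232 = 0.03542
[CO2*] = α₀ × DIC = 0.03542 × 1.16 = 0.0411 mmol/kg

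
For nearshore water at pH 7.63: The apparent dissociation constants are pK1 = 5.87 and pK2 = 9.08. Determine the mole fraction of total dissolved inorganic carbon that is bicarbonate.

α₁ = 0.950

α₁ = 1 / (1 + [H⁺]/K1 + K2/[H⁺]) = 1 / (1 + 10^-1.76 + 10^-1.45)
   = 1 / (1 + 0.017378 + 0.035481) = 1/1.0529 = 0.9498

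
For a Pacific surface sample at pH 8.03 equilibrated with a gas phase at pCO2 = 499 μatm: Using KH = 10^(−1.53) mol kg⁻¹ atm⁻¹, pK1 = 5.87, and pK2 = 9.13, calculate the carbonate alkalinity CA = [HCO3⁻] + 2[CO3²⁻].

CA = 2.47 mmol/kg

[CO2*] = KH · pCO2 = 10^(−1.53) × 499×10^-6 = 1.473×10^-5 mol/kg
α₀ = 1/(1 + K1/[H⁺] + K1K2/[H⁺]²) = 1/(1 + 10^+2.16 + 10^+1.06) = 0.006368
DIC = [CO2*]/α₀ = 1.473×10^-5 / 0.006368 = 2.312 mmol/kg
CA = (α₁ + 2α₂)·DIC = (0.9205 + 2×0.07312) × 2.312 = 2.47 mmol/kg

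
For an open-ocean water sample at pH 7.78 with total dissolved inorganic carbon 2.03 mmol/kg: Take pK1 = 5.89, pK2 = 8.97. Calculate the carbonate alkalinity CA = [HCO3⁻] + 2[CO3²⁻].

CA = 2.13 mmol/kg

CA = [HCO3⁻] + 2[CO3²⁻] = (α₁ + 2α₂)·DIC
At pH 7.78: [H⁺]/K1 = 10^-1.89 = 0.012882, K2/[H⁺] = 10^-1.19 = 0.064565
α₁ = 1/(1 + 0.012882 + 0.064565) = 1/1.0774 = 0.9281; α₂ = α₁·K2/[H⁺] = 0.05992
α₁ + 2α₂ = 1.0480
CA = 1.0480 × 2.03 = 2.13 mmol/kg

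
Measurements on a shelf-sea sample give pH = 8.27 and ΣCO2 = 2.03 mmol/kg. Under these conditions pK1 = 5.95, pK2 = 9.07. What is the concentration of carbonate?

[CO3²⁻] = 0.277 mmol/kg

α₂ = 1 / (1 + [H⁺]/K2 + [H⁺]²/(K1K2)) = 1 / (1 + 10^+0.80 + 10^-1.52)
   = 1 / (1 + 6.3096 + 0.030200) = 1/7.3398 = 0.1362
[CO3²⁻] = α₂ × DIC = 0.1362 × 2.03 = 0.277 mmol/kg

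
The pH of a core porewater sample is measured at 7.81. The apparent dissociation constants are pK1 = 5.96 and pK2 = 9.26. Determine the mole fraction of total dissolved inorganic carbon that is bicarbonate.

α₁ = 1 / (1 + [H⁺]/K1 + K2/[H⁺]) = 1 / (1 + 10^-1.85 + 10^-1.45)
   = 1 / (1 + 0.014125 + 0.035481) = 1/1.0496 = 0.9527

α₁ = 0.953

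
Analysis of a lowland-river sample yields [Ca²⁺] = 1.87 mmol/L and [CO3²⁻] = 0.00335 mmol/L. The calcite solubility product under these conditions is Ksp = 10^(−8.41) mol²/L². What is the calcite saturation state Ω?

Ksp = 10^(−8.41) = 3.890×10^-9
Ω = [Ca²⁺][CO3²⁻]/Ksp = (1.87×10^-3)(0.00335×10^-3) / 3.890×10^-9 = 1.61

Ω = 1.61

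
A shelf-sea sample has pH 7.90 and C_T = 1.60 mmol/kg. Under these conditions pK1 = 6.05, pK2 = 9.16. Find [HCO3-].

[HCO3⁻] = 1.50 mmol/kg

α₁ = 1 / (1 + [H⁺]/K1 + K2/[H⁺]) = 1 / (1 + 10^-1.85 + 10^-1.26)
   = 1 / (1 + 0.014125 + 0.054954) = 1/1.0691 = 0.9354
[HCO3⁻] = α₁ × DIC = 0.9354 × 1.60 = 1.50 mmol/kg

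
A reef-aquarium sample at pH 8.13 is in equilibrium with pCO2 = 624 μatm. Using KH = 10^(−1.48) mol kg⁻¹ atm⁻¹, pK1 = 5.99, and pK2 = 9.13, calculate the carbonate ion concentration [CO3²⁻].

[CO3²⁻] = 0.285 mmol/kg

[CO2*] = KH · pCO2 = 10^(−1.48) × 624×10^-6 = 2.066×10^-5 mol/kg
α₀ = 1/(1 + K1/[H⁺] + K1K2/[H⁺]²) = 1/(1 + 10^+2.14 + 10^+1.14) = 0.006543
DIC = [CO2*]/α₀ = 2.066×10^-5 / 0.006543 = 3.158 mmol/kg
[CO3²⁻] = α₂·DIC; α₂ = 0.09031, so [CO3²⁻] = 0.09031 × 3.158 = 0.285 mmol/kg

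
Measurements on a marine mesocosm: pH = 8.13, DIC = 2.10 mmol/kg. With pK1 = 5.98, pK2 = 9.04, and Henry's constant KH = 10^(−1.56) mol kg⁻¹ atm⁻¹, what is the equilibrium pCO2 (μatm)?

pCO2 = 478 μatm

α₀ = 1 / (1 + K1/[H⁺] + K1K2/[H⁺]²) = 1 / (1 + 10^+2.15 + 10^+1.24)
   = 1 / (1 + 141.25 + 17.378) = 1/159.63 = 0.006264
[CO2*] = α₀ × DIC = 0.006264 × 2.10 = 0.01316 mmol/kg = 13.16 μmol/kg
pCO2 = [CO2*]/KH = 1.316×10^-5 / 2.754×10^-2 = 478 μatm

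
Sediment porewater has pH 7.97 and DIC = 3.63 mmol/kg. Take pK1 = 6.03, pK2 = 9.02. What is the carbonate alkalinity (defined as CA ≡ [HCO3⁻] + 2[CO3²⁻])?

CA = 3.89 mmol/kg

CA = [HCO3⁻] + 2[CO3²⁻] = (α₁ + 2α₂)·DIC
At pH 7.97: [H⁺]/K1 = 10^-1.94 = 0.011482, K2/[H⁺] = 10^-1.05 = 0.089125
α₁ = 1/(1 + 0.011482 + 0.089125) = 1/1.1006 = 0.9086; α₂ = α₁·K2/[H⁺] = 0.08098
α₁ + 2α₂ = 1.0705
CA = 1.0705 × 3.63 = 3.89 mmol/kg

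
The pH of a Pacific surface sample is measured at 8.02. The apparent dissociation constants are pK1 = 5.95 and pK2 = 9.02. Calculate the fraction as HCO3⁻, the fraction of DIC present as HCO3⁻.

α₁ = 1 / (1 + [H⁺]/K1 + K2/[H⁺]) = 1 / (1 + 10^-2.07 + 10^-1.00)
   = 1 / (1 + 0.0085114 + 0.10000) = 1/1.1085 = 0.9021

α₁ = 0.902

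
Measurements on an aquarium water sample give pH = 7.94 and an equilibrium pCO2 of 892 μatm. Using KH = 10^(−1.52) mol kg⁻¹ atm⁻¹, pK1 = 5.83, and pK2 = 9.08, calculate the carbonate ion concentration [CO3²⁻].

[CO2*] = KH · pCO2 = 10^(−1.52) × 892×10^-6 = 2.694×10^-5 mol/kg
α₀ = 1/(1 + K1/[H⁺] + K1K2/[H⁺]²) = 1/(1 + 10^+2.11 + 10^+0.97) = 0.007186
DIC = [CO2*]/α₀ = 2.694×10^-5 / 0.007186 = 3.749 mmol/kg
[CO3²⁻] = α₂·DIC; α₂ = 0.06706, so [CO3²⁻] = 0.06706 × 3.749 = 0.251 mmol/kg

[CO3²⁻] = 0.251 mmol/kg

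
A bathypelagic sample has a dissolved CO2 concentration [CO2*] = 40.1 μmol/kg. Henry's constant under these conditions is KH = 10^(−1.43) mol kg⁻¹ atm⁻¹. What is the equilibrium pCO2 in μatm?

KH = 10^(−1.43) = 3.715×10^-2 mol kg⁻¹ atm⁻¹
pCO2 = [CO2*]/KH = 40.1×10^-6 / 3.715×10^-2 = 1.08×10^-3 atm = 1080 μatm

pCO2 = 1080 μatm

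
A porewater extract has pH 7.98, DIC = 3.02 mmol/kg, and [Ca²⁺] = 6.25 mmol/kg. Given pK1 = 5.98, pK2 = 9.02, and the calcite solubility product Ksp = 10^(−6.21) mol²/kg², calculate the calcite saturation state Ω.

α₂ = 1 / (1 + [H⁺]/K2 + [H⁺]²/(K1K2)) = 1 / (1 + 10^+1.04 + 10^-0.96)
   = 1 / (1 + 10.965 + 0.10965) = 1/12.074 = 0.08282
[CO3²⁻] = α₂ × DIC = 0.08282 × 3.02 = 0.2501 mmol/kg
Ksp = 10^(−6.21) = 6.166×10^-7
Ω = [Ca²⁺][CO3²⁻]/Ksp = (6.25×10^-3)(2.501×10^-4) / 6.166×10^-7 = 2.54

Ω = 2.54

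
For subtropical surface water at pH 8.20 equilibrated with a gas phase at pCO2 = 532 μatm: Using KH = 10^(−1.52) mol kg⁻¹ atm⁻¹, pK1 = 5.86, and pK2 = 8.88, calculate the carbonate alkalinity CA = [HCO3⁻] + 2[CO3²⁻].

[CO2*] = KH · pCO2 = 10^(−1.52) × 532×10^-6 = 1.607×10^-5 mol/kg
α₀ = 1/(1 + K1/[H⁺] + K1K2/[H⁺]²) = 1/(1 + 10^+2.34 + 10^+1.66) = 0.003767
DIC = [CO2*]/α₀ = 1.607×10^-5 / 0.003767 = 4.265 mmol/kg
CA = (α₁ + 2α₂)·DIC = (0.8241 + 2×0.1722) × 4.265 = 4.98 mmol/kg

CA = 4.98 mmol/kg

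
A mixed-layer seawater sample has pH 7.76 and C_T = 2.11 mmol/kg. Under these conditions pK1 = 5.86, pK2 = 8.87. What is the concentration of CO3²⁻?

[CO3²⁻] = 0.150 mmol/kg

α₂ = 1 / (1 + [H⁺]/K2 + [H⁺]²/(K1K2)) = 1 / (1 + 10^+1.11 + 10^-0.79)
   = 1 / (1 + 12.882 + 0.16218) = 1/14.045 = 0.07120
[CO3²⁻] = α₂ × DIC = 0.07120 × 2.11 = 0.150 mmol/kg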